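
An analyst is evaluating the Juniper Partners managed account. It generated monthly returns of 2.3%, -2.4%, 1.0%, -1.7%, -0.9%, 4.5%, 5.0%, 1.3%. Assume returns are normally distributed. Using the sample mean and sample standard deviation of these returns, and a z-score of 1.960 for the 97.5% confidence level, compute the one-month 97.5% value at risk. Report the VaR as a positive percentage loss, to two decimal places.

4.22

r̄ = (2.3 − 2.4 + 1 − 1.7 − 0.9 + 4.5 + 5 + 1.3) / 8 = 9.10 / 8 = 1.1375%
Sample std dev = √[52.3388 / 7] = 2.7344%
VaR = −(r̄ − z·σ) = −(1.1375 − 1.960 × 2.7344) = −(-4.2219) = 4.2219%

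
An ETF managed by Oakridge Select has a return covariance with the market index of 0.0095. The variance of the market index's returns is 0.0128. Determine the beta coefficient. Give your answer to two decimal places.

β = Cov(Rp, Rm) / Var(Rm) = 0.0095 / 0.0128 = 0.7422

0.74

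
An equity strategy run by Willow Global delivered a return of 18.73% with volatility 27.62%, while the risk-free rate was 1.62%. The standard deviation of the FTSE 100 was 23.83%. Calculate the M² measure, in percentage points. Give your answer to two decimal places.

16.38

Sharpe = (Rp − Rf) / σp = (18.73% − 1.62%) / 27.62% = 0.6195
M² = Rf + Sharpe × σm = 1.62% + 0.6195 × 23.83% = 16.3827%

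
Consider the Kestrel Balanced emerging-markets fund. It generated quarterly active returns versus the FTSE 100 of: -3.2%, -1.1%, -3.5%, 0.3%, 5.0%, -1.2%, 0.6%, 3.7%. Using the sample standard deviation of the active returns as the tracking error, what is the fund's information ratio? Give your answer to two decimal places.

μ = (-3.2 − 1.1 − 3.5 + 0.3 + 5 − 1.2 + 0.6 + 3.7) / 8 = 0.60 / 8 = 0.0750%
Σ(r − μ)² = 64.2350; sample σ = √(64.2350/7) = 3.0293%
IR = μ / tracking error = 0.0750 / 3.0293 = 0.0248

0.02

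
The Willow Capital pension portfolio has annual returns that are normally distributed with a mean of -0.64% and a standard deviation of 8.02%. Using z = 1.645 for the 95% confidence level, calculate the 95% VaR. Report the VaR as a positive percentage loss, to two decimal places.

VaR (as % loss) = −(μ − z·σ) = −(-0.64% − 1.645 × 8.02%) = −(-13.8329%) = 13.8329%

13.83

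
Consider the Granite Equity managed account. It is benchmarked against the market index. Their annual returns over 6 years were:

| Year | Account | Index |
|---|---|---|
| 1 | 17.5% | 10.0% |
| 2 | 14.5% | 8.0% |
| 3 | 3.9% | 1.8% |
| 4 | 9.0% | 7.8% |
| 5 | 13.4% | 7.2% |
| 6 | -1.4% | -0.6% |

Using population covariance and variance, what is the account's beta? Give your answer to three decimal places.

r̄p = 9.4833%,  r̄m = 5.7000%
Cov = Σ(rp − r̄p)(rm − r̄m) / 6 = 23.5350
Var(rm) = Σ(rm − r̄m)² / 6 = 14.2233
β = Cov / Var = 23.5350 / 14.2233 = 1.6547

1.655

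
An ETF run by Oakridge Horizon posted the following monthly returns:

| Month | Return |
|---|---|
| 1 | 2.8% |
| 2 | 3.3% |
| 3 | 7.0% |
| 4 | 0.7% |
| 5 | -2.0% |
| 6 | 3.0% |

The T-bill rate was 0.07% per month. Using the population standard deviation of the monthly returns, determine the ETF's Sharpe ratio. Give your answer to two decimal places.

0.88

Mean return μ = 14.80 / 6 = 2.4667%
Σ(r − μ)² = 44.7133; population σ = √(44.7133/6) = 2.7299%
Sharpe = (μ − rf) / σ = (2.4667 − 0.07) / 2.7299 = 2.3967 / 2.7299 = 0.8779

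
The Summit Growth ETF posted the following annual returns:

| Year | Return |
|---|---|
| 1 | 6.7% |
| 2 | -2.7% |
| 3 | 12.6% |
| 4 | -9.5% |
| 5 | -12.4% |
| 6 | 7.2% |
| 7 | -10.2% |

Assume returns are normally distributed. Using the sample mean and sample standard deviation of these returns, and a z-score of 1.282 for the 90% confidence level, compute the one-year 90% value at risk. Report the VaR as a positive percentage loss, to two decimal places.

r̄ = (6.7 − 2.7 + 12.6 − 9.5 − 12.4 + 7.2 − 10.2) / 7 = -1.1857%
Σ(r − r̄)² = (6.7 − (-1.1857))² + (-2.7 − (-1.1857))² + … = 600.9886
sample σ = √(600.9886 / 6) = √100.1648 = 10.0082%
VaR = −(r̄ − z·σ) = −(-1.1857 − 1.282 × 10.0082) = −(-14.0162) = 14.0162%

14.02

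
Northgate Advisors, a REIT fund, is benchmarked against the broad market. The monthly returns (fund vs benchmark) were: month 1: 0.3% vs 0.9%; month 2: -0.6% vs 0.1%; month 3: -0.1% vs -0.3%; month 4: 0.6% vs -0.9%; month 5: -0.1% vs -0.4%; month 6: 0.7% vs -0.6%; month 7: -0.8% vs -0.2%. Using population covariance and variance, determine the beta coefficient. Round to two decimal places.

r̄p = 0.0000%,  r̄m = -0.2000%
Cov = Σ(rp − r̄p)(rm − r̄m) / 7 = -0.0743
Var(rm) = Σ(rm − r̄m)² / 7 = 0.2857
β = Cov / Var = -0.0743 / 0.2857 = -0.2601

-0.26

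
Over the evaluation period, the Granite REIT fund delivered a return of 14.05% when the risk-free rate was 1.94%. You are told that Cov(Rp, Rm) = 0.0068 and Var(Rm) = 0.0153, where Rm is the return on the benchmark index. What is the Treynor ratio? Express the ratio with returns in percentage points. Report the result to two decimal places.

β = Cov / Var = 0.0068 / 0.0153 = 0.4444
Treynor = (Rp − Rf) / β = (14.05% − 1.94%) / 0.4444 = 12.11 / 0.4444 = 27.2502

27.25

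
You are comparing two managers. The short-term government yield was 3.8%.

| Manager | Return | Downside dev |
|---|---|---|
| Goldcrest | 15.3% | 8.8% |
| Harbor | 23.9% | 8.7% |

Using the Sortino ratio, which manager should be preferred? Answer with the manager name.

Goldcrest: Sortino ratio = (15.3% − 3.8%) / 8.8% = 1.307
Harbor: Sortino ratio = (23.9% − 3.8%) / 8.7% = 2.310
Highest: Harbor (2.310).

Harbor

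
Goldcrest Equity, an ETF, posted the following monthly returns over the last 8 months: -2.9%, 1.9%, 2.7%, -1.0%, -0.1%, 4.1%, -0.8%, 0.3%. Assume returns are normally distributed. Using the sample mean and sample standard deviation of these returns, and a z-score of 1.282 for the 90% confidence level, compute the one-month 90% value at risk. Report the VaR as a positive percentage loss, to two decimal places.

r̄ = (-2.9 + 1.9 + 2.7 − 1 − 0.1 + 4.1 − 0.8 + 0.3) / 8 = 4.20 / 8 = 0.5250%
Sample std dev = √[35.6550 / 7] = 2.2569%
VaR = −(r̄ − z·σ) = −(0.5250 − 1.282 × 2.2569) = −(-2.3683) = 2.3683%

2.37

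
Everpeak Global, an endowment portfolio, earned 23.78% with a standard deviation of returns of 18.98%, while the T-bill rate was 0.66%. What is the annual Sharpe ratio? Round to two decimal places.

Sharpe = (Rp − Rf) / σp = (23.78% − 0.66%) / 18.98% = 23.12% / 18.98% = 1.2181

1.22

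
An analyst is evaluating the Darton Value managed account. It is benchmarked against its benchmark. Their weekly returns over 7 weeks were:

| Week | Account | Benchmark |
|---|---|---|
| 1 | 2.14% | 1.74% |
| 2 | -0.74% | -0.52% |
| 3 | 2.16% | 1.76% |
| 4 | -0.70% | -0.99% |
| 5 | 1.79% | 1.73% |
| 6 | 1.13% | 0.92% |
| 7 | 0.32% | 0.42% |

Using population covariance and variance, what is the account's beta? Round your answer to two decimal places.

r̄p = 0.8714%,  r̄m = 0.7229%
Cov = Σ(rp − r̄p)(rm − r̄m) / 7 = 1.2092
Var(rm) = Σ(rm − r̄m)² / 7 = 1.1048
β = Cov / Var = 1.2092 / 1.1048 = 1.0945

1.09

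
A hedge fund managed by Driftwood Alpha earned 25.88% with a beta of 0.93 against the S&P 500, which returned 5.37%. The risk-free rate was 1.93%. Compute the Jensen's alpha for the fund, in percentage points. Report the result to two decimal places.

20.75

CAPM expected return = Rf + β(Rm − Rf) = 1.93% + 0.93 × (5.37% − 1.93%) = 1.93 + 0.93 × 3.44 = 5.1292%
Jensen's α = Rp − E[R] = 25.88% − 5.1292% = 20.7508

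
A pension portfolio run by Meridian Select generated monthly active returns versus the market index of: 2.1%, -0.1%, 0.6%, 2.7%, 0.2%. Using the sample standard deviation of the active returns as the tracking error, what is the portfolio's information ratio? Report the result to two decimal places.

Mean return μ = 5.50 / 5 = 1.1000%
Sample σ = √[Σ(r − μ)² / 4] = √[6.0600 / 4] = √1.5150 = 1.2309%
IR = μ / tracking error = 1.1000 / 1.2309 = 0.8937

0.89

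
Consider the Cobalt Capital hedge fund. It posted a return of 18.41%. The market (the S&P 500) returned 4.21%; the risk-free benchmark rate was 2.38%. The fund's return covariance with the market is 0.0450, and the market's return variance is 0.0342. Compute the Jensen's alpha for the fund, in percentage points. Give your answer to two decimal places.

13.62

β = Cov / Var = 0.0450 / 0.0342 = 1.3158
E[R] = Rf + β(Rm − Rf) = 2.38% + 1.3158 × (4.21% − 2.38%) = 4.7879%
α = Rp − E[R] = 18.41% − 4.7879% = 13.6221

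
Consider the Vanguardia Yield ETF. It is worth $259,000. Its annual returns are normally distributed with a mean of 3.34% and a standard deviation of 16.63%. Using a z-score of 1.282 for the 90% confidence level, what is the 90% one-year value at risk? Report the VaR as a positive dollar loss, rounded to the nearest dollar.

Return at the 90% tail: μ − z·σ = 3.34% − 1.282 × 16.63% = 3.34 − 21.31966 = -17.97966%
VaR = −(-17.97966%) × $259,000 = 17.97966% × $259,000 = $46,567

$46,567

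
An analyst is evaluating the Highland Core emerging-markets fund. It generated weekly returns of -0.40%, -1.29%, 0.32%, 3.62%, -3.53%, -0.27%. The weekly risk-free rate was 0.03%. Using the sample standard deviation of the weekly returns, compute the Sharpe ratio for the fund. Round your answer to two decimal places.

-0.12

μ = (-0.4 − 1.29 + 0.32 + 3.62 − 3.53 − 0.27) / 6 = -0.2583%
Σ(r − μ)² = (-0.4 − (-0.2583))² + (-1.29 − (-0.2583))² + (0.32 − (-0.2583))² + … = 27.1643
σ = √[27.1643 / 5] = 2.3308%
Sharpe = (μ − rf) / σ = (-0.2583 − 0.03) / 2.3308 = -0.2883 / 2.3308 = -0.1237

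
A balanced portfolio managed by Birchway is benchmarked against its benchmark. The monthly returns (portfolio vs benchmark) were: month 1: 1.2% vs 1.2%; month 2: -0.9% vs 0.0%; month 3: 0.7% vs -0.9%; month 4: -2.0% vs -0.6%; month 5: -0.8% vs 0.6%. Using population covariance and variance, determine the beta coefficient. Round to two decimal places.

0.55

r̄p = -0.3600%,  r̄m = 0.0600%
Cov = Σ(rp − r̄p)(rm − r̄m) / 5 = 0.3276
Var(rm) = Σ(rm − r̄m)² / 5 = 0.5904
β = Cov / Var = 0.3276 / 0.5904 = 0.5549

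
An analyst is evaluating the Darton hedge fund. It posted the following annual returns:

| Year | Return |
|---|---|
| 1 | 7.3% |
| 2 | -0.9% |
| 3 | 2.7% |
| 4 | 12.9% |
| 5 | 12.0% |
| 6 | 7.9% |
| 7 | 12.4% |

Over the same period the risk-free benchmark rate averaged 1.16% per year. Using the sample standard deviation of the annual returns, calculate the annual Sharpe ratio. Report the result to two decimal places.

1.25

r̄ = (7.3 − 0.9 + 2.7 + 12.9 + 12 + 7.9 + 12.4) / 7 = 54.30 / 7 = 7.7571%
Σ(r − r̄)² = 166.7571; sample σ = √(166.7571/6) = 5.2719%
Sharpe = (r̄ − rf) / σ = (7.7571 − 1.16) / 5.2719 = 6.5971 / 5.2719 = 1.2514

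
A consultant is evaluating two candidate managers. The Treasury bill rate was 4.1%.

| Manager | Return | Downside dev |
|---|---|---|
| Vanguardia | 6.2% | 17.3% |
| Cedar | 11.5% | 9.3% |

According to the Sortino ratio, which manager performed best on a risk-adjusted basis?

Vanguardia: Sortino ratio = (6.2% − 4.1%) / 17.3% = 0.121
Cedar: Sortino ratio = (11.5% − 4.1%) / 9.3% = 0.796
Highest: Cedar (0.796).

Cedar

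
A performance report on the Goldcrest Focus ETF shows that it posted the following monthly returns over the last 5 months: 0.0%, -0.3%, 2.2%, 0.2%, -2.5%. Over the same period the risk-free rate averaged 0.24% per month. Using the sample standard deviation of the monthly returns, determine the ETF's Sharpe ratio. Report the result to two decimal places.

-0.19

Mean return μ = -0.40 / 5 = -0.0800%
Sample σ = √[Σ(r − μ)² / 4] = √[11.1880 / 4] = √2.7970 = 1.6724%
Sharpe = (μ − rf) / σ = (-0.0800 − 0.24) / 1.6724 = -0.3200 / 1.6724 = -0.1913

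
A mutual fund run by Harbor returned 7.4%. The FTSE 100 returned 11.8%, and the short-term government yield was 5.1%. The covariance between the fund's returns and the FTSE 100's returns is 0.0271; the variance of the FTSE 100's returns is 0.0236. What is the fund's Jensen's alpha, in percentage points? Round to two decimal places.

β = Cov / Var = 0.0271 / 0.0236 = 1.1483
E[R] = Rf + β(Rm − Rf) = 5.1% + 1.1483 × (11.8% − 5.1%) = 12.7936%
α = Rp − E[R] = 7.4% − 12.7936% = -5.3936

-5.39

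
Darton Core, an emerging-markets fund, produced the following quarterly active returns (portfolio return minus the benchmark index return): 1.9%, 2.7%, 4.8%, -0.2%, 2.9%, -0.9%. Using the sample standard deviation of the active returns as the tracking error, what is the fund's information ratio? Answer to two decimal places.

0.88

Mean return r̄ = 11.20 / 6 = 1.8667%
Sample std dev = √[22.2933 / 5] = 2.1116%
IR = r̄ / tracking error = 1.8667 / 2.1116 = 0.8840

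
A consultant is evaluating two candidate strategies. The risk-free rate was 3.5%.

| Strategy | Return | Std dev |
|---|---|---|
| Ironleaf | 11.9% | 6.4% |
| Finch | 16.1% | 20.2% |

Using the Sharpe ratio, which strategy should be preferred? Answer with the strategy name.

Ironleaf: Sharpe ratio = (11.9% − 3.5%) / 6.4% = 1.313
Finch: Sharpe ratio = (16.1% − 3.5%) / 20.2% = 0.624
Highest: Ironleaf (1.313).

Ironleaf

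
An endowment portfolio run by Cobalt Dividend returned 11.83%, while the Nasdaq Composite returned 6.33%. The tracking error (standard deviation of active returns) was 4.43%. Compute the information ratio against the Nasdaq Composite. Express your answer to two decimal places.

1.24

IR = (Rp − Rb) / TE = (11.83% − 6.33%) / 4.43% = 5.50% / 4.43% = 1.2415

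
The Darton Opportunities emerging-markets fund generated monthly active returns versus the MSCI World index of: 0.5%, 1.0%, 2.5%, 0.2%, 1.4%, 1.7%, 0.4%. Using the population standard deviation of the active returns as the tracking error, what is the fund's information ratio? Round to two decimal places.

r̄ = (0.5 + 1 + 2.5 + 0.2 + 1.4 + 1.7 + 0.4) / 7 = 1.1000%
Population std dev = √[4.0800 / 7] = 0.7635%
IR = r̄ / tracking error = 1.1000 / 0.7635 = 1.4407

1.44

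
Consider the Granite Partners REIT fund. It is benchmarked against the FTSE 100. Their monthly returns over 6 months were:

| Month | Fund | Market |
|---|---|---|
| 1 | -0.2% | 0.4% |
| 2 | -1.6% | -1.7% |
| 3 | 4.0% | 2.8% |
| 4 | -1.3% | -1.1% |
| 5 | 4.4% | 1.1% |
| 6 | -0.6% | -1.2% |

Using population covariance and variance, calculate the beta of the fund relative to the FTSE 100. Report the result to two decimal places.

1.40

r̄p = 0.7833%,  r̄m = 0.0500%
Cov = Σ(rp − r̄p)(rm − r̄m) / 6 = 3.4325
Var(rm) = Σ(rm − r̄m)² / 6 = 2.4558
β = Cov / Var = 3.4325 / 2.4558 = 1.3977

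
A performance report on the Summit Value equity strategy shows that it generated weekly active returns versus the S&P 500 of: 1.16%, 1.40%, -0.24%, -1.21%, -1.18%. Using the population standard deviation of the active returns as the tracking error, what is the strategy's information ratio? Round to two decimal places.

-0.01

Mean return μ = -0.070 / 5 = -0.0140%
Population σ = √[Σ(r − μ)² / 5] = √[6.2187 / 5] = √1.2437 = 1.1152%
IR = μ / tracking error = -0.0140 / 1.1152 = -0.0126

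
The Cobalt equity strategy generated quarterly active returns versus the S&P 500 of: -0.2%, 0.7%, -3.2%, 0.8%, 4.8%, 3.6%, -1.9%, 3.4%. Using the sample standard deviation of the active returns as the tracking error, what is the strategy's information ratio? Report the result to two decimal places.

0.36

r̄ = (-0.2 + 0.7 − 3.2 + 0.8 + 4.8 + 3.6 − 1.9 + 3.4) / 8 = 8.00 / 8 = 1.0000%
Sample σ = √[Σ(r − r̄)² / 7] = √[54.5800 / 7] = √7.7971 = 2.7923%
IR = r̄ / tracking error = 1.0000 / 2.7923 = 0.3581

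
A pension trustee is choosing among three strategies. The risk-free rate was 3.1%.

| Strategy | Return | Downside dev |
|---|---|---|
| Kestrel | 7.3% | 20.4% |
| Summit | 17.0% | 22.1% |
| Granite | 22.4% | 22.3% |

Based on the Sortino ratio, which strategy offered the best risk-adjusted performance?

Kestrel: Sortino ratio = (7.3% − 3.1%) / 20.4% = 0.206
Summit: Sortino ratio = (17.0% − 3.1%) / 22.1% = 0.629
Granite: Sortino ratio = (22.4% − 3.1%) / 22.3% = 0.865
Highest: Granite (0.865).

Granite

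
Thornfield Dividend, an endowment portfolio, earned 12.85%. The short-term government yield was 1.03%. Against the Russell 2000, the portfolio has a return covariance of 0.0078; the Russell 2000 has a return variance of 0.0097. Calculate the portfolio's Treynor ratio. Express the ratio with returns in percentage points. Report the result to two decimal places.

14.70

β = Cov / Var = 0.0078 / 0.0097 = 0.8041
Treynor = (Rp − Rf) / β = (12.85% − 1.03%) / 0.8041 = 11.82 / 0.8041 = 14.6997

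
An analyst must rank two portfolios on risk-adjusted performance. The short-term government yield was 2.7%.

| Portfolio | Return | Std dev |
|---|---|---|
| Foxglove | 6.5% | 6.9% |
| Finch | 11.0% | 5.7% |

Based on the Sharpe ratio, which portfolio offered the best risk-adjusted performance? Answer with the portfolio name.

Finch

Foxglove: Sharpe ratio = (6.5% − 2.7%) / 6.9% = 0.551
Finch: Sharpe ratio = (11.0% − 2.7%) / 5.7% = 1.456
Highest: Finch (1.456).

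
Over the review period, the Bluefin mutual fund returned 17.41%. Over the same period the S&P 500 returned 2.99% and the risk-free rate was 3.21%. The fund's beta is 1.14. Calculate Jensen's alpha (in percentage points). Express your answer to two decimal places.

14.45

CAPM expected return = Rf + β(Rm − Rf) = 3.21% + 1.14 × (2.99% − 3.21%) = 3.21 + 1.14 × -0.22 = 2.9592%
Jensen's α = Rp − E[R] = 17.41% − 2.9592% = 14.4508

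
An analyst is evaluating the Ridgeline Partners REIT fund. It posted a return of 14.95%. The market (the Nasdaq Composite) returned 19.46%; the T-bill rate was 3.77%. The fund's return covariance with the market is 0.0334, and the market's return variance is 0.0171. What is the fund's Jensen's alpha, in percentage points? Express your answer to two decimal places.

β = Cov / Var = 0.0334 / 0.0171 = 1.9532
E[R] = Rf + β(Rm − Rf) = 3.77% + 1.9532 × (19.46% − 3.77%) = 34.4157%
α = Rp − E[R] = 14.95% − 34.4157% = -19.4657

-19.47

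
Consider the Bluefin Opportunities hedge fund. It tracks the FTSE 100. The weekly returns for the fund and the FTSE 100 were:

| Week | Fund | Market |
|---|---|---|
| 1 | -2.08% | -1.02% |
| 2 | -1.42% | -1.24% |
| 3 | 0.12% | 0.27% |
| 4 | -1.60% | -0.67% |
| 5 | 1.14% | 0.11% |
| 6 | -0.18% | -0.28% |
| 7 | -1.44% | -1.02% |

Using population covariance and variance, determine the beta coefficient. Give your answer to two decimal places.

1.72

r̄p = -0.7800%,  r̄m = -0.5500%
Cov = Σ(rp − r̄p)(rm − r̄m) / 7 = 0.5183
Var(rm) = Σ(rm − r̄m)² / 7 = 0.3019
β = Cov / Var = 0.5183 / 0.3019 = 1.7168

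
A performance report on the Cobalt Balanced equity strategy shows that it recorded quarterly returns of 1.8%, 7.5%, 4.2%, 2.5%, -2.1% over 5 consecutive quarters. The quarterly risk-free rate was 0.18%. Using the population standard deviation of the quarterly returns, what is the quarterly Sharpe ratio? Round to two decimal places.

0.83

r̄ = (1.8 + 7.5 + 4.2 + 2.5 − 2.1) / 5 = 13.90 / 5 = 2.7800%
Σ(r − r̄)² = (1.8 − 2.7800)² + (7.5 − 2.7800)² + … = 49.1480
σ = √[49.1480 / 5] = 3.1352%
Sharpe = (r̄ − rf) / σ = (2.7800 − 0.18) / 3.1352 = 2.6000 / 3.1352 = 0.8293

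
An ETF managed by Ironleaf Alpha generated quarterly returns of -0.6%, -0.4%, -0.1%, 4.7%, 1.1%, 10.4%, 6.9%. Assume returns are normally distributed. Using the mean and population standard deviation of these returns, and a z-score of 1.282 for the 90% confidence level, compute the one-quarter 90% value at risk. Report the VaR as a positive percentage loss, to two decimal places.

r̄ = (-0.6 − 0.4 − 0.1 + 4.7 + 1.1 + 10.4 + 6.9) / 7 = 22.00 / 7 = 3.1429%
Σ(r − r̄)² = 110.4571; population σ = √(110.4571/7) = 3.9724%
VaR = −(r̄ − z·σ) = −(3.1429 − 1.282 × 3.9724) = −(-1.9497) = 1.9497%

1.95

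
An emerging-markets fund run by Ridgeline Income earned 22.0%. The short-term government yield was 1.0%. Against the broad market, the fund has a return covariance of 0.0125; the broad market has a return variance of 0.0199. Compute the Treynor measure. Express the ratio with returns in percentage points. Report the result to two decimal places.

33.43

β = Cov / Var = 0.0125 / 0.0199 = 0.6281
Treynor = (Rp − Rf) / β = (22.0% − 1.0%) / 0.6281 = 21.00 / 0.6281 = 33.4342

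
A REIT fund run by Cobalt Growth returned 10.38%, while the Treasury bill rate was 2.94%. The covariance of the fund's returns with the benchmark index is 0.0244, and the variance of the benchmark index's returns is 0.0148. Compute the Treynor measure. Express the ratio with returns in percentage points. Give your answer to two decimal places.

β = Cov / Var = 0.0244 / 0.0148 = 1.6486
Treynor = (Rp − Rf) / β = (10.38% − 2.94%) / 1.6486 = 7.44 / 1.6486 = 4.5129

4.51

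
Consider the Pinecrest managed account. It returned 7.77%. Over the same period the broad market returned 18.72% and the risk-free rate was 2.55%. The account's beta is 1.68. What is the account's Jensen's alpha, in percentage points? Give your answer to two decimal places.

CAPM expected return = Rf + β(Rm − Rf) = 2.55% + 1.68 × (18.72% − 2.55%) = 2.55 + 1.68 × 16.17 = 29.7156%
Jensen's α = Rp − E[R] = 7.77% − 29.7156% = -21.9456

-21.95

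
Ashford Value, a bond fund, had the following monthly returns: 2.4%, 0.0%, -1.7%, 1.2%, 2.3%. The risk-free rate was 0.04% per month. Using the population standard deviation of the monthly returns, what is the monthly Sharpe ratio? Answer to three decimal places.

0.520

μ = (2.4 + 0 − 1.7 + 1.2 + 2.3) / 5 = 0.8400%
Population std dev = √[11.8520 / 5] = 1.5396%
Sharpe = (μ − rf) / σ = (0.8400 − 0.04) / 1.5396 = 0.8000 / 1.5396 = 0.5196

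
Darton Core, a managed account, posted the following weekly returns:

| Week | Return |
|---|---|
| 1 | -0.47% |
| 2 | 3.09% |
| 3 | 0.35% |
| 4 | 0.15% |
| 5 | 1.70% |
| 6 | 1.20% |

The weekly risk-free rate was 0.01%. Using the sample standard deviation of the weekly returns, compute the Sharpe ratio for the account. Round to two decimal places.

Mean return μ = 6.020 / 6 = 1.0033%
Sample std dev = √[8.2039 / 5] = 1.2809%
Sharpe = (μ − rf) / σ = (1.0033 − 0.01) / 1.2809 = 0.9933 / 1.2809 = 0.7755

0.78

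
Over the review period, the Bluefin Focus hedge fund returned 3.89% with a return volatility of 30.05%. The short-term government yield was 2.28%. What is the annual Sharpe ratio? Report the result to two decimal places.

0.05

Sharpe = (Rp − Rf) / σp = (3.89% − 2.28%) / 30.05% = 1.61% / 30.05% = 0.0536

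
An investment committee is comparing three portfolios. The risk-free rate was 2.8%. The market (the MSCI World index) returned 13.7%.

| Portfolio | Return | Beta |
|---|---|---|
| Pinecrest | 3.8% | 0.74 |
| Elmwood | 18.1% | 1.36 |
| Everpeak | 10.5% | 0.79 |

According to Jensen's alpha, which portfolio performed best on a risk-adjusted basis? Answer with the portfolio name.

Pinecrest: α = 3.8% − [2.8% + 0.74 × (13.7% − 2.8%)] = -7.066
Elmwood: α = 18.1% − [2.8% + 1.36 × (13.7% − 2.8%)] = 0.476
Everpeak: α = 10.5% − [2.8% + 0.79 × (13.7% − 2.8%)] = -0.911
Highest: Elmwood (0.476).

Elmwood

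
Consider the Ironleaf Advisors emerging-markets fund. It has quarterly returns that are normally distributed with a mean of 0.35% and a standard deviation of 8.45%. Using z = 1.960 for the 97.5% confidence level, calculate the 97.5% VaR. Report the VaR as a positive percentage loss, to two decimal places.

VaR (as % loss) = −(μ − z·σ) = −(0.35% − 1.960 × 8.45%) = −(-16.2120%) = 16.2120%

16.21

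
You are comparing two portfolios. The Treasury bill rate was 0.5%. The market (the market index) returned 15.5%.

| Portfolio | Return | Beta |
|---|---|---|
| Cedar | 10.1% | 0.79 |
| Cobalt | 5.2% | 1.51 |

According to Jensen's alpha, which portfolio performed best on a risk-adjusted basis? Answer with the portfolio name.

Cedar: α = 10.1% − [0.5% + 0.79 × (15.5% − 0.5%)] = -2.250
Cobalt: α = 5.2% − [0.5% + 1.51 × (15.5% − 0.5%)] = -17.950
Highest: Cedar (-2.250).

Cedar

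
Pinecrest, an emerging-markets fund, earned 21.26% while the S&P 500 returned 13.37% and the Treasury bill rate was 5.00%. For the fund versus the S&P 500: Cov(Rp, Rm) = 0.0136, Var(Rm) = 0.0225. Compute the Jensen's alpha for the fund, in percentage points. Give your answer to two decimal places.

β = Cov / Var = 0.0136 / 0.0225 = 0.6044
E[R] = Rf + β(Rm − Rf) = 5.00% + 0.6044 × (13.37% − 5.00%) = 10.0588%
α = Rp − E[R] = 21.26% − 10.0588% = 11.2012

11.20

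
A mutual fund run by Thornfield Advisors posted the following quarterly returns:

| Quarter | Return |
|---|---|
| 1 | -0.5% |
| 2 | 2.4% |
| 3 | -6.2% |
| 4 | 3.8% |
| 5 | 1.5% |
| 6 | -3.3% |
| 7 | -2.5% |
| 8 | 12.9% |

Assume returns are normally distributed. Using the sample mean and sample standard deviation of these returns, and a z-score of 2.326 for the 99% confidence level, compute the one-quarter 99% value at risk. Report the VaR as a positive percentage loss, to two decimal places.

12.51

Mean return r̄ = 8.10 / 8 = 1.0125%
Sample σ = √[Σ(r − r̄)² / 7] = √[236.4888 / 7] = √33.7841 = 5.8124%
VaR = −(r̄ − z·σ) = −(1.0125 − 2.326 × 5.8124) = −(-12.5071) = 12.5071%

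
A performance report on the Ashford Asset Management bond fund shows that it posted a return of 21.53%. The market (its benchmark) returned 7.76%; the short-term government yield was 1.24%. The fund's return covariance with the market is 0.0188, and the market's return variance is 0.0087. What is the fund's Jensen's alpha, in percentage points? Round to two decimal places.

β = Cov / Var = 0.0188 / 0.0087 = 2.1609
E[R] = Rf + β(Rm − Rf) = 1.24% + 2.1609 × (7.76% − 1.24%) = 15.3291%
α = Rp − E[R] = 21.53% − 15.3291% = 6.2009

6.20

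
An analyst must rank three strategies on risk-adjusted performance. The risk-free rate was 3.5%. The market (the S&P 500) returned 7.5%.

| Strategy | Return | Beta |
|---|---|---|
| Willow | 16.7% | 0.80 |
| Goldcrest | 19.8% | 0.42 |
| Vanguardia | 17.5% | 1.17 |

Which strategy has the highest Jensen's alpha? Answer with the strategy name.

Goldcrest

Willow: α = 16.7% − [3.5% + 0.80 × (7.5% − 3.5%)] = 10.000
Goldcrest: α = 19.8% − [3.5% + 0.42 × (7.5% − 3.5%)] = 14.620
Vanguardia: α = 17.5% − [3.5% + 1.17 × (7.5% − 3.5%)] = 9.320
Highest: Goldcrest (14.620).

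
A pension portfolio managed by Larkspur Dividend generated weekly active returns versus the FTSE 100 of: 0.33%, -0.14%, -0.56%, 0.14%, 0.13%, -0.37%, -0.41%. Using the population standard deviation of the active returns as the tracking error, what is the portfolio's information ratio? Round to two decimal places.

-0.41

Mean return r̄ = -0.880 / 7 = -0.1257%
Population σ = √[Σ(r − r̄)² / 7] = √[0.6730 / 7] = √0.0961 = 0.3100%
IR = r̄ / tracking error = -0.1257 / 0.3100 = -0.4055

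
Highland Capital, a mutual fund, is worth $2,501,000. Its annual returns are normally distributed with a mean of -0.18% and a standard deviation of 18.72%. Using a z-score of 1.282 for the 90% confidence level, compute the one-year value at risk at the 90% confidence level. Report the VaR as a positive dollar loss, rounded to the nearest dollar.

Return at the 90% tail: μ − z·σ = -0.18% − 1.282 × 18.72% = -0.18 − 23.99904 = -24.17904%
VaR = −(-24.17904%) × $2,501,000 = 24.17904% × $2,501,000 = $604,718

$604,718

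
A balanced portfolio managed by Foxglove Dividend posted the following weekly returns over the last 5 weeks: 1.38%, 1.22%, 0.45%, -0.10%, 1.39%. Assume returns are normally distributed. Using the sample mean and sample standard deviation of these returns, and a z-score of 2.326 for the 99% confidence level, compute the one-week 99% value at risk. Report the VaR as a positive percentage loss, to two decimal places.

r̄ = (1.38 + 1.22 + 0.45 − 0.1 + 1.39) / 5 = 0.8680%
Σ(r − r̄)² = 1.7703; sample σ = √(1.7703/4) = 0.6653%
VaR = −(r̄ − z·σ) = −(0.8680 − 2.326 × 0.6653) = −(-0.6795) = 0.6795%

0.68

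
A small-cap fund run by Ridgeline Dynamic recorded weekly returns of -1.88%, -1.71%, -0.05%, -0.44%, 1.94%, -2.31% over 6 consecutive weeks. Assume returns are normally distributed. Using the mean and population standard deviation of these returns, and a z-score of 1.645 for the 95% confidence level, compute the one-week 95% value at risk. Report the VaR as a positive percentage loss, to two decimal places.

3.11

r̄ = (-1.88 − 1.71 − 0.05 − 0.44 + 1.94 − 2.31) / 6 = -0.7417%
Population σ = √[Σ(r − r̄)² / 6] = √[12.4539 / 6] = √2.0757 = 1.4407%
VaR = −(r̄ − z·σ) = −(-0.7417 − 1.645 × 1.4407) = −(-3.1117) = 3.1117%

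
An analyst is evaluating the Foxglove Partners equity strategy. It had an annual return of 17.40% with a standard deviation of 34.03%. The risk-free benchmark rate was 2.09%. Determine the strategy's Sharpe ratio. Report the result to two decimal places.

0.45

Sharpe = (Rp − Rf) / σp = (17.40% − 2.09%) / 34.03% = 15.31% / 34.03% = 0.4499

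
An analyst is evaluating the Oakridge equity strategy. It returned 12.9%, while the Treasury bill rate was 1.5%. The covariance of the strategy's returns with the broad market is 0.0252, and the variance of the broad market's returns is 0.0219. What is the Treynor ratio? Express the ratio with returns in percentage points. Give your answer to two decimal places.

β = Cov / Var = 0.0252 / 0.0219 = 1.1507
Treynor = (Rp − Rf) / β = (12.9% − 1.5%) / 1.1507 = 11.40 / 1.1507 = 9.9070

9.91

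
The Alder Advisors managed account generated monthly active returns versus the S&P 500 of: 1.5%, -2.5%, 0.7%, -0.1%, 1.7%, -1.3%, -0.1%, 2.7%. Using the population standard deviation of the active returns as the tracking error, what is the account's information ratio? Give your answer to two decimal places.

r̄ = (1.5 − 2.5 + 0.7 − 0.1 + 1.7 − 1.3 − 0.1 + 2.7) / 8 = 2.60 / 8 = 0.3250%
Population std dev = √[20.0350 / 8] = 1.5825%
IR = r̄ / tracking error = 0.3250 / 1.5825 = 0.2054

0.21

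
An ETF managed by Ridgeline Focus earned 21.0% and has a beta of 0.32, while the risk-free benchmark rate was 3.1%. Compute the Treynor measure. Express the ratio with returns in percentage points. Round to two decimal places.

55.94

Treynor = (Rp − Rf) / β = (21.0% − 3.1%) / 0.32 = 17.90 / 0.32 = 55.9375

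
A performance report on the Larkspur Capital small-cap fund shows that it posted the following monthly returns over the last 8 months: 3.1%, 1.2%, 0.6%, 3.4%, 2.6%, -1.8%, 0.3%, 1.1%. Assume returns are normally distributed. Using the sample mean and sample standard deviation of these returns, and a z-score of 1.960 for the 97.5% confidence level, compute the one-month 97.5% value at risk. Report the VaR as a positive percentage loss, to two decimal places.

2.04

Mean return μ = 10.50 / 8 = 1.3125%
Σ(r − μ)² = 20.4888; sample σ = √(20.4888/7) = 1.7108%
VaR = −(μ − z·σ) = −(1.3125 − 1.960 × 1.7108) = −(-2.0407) = 2.0407%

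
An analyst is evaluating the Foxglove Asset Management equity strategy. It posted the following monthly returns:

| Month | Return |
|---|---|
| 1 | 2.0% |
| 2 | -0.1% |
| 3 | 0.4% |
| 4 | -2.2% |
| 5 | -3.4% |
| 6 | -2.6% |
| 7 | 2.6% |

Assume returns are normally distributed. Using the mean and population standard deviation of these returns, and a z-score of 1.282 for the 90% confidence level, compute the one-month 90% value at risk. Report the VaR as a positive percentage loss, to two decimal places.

μ = (2 − 0.1 + 0.4 − 2.2 − 3.4 − 2.6 + 2.6) / 7 = -0.4714%
Σ(r − μ)² = 32.5343; population σ = √(32.5343/7) = 2.1559%
VaR = −(μ − z·σ) = −(-0.4714 − 1.282 × 2.1559) = −(-3.2353) = 3.2353%

3.24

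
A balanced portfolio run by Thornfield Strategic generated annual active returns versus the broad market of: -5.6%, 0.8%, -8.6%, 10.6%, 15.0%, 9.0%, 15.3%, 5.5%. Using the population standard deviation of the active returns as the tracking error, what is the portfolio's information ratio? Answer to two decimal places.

r̄ = (-5.6 + 0.8 − 8.6 + 10.6 + 15 + 9 + 15.3 + 5.5) / 8 = 42.00 / 8 = 5.2500%
Σ(r − r̄)² = (-5.6 − 5.2500)² + (0.8 − 5.2500)² + (-8.6 − 5.2500)² + … = 568.1600
population σ = √(568.1600 / 8) = √71.0200 = 8.4273%
IR = r̄ / tracking error = 5.2500 / 8.4273 = 0.6230

0.62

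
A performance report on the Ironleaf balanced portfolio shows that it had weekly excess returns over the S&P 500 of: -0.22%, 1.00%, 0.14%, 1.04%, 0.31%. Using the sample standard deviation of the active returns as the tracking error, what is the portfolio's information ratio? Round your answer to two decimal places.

r̄ = (-0.22 + 1 + 0.14 + 1.04 + 0.31) / 5 = 0.4540%
Sample std dev = √[1.2151 / 4] = 0.5512%
IR = r̄ / tracking error = 0.4540 / 0.5512 = 0.8237

0.82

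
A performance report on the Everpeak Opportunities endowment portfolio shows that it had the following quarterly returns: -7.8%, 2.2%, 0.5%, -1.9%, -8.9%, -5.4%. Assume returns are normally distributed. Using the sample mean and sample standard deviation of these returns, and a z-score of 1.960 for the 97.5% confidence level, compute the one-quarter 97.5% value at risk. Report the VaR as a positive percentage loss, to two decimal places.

Mean return r̄ = -21.30 / 6 = -3.5500%
Σ(r − r̄)² = (-7.8 − (-3.5500))² + (2.2 − (-3.5500))² + (0.5 − (-3.5500))² + … = 102.2950
sample σ = √(102.2950 / 5) = √20.4590 = 4.5232%
VaR = −(r̄ − z·σ) = −(-3.5500 − 1.960 × 4.5232) = −(-12.4155) = 12.4155%

12.42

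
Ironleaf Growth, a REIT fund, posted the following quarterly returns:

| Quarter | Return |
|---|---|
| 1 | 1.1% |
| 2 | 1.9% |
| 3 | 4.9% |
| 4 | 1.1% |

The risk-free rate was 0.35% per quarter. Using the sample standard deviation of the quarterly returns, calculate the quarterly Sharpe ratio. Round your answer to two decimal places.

1.05

r̄ = (1.1 + 1.9 + 4.9 + 1.1) / 4 = 2.2500%
Sample σ = √[Σ(r − r̄)² / 3] = √[9.7900 / 3] = √3.2633 = 1.8065%
Sharpe = (r̄ − rf) / σ = (2.2500 − 0.35) / 1.8065 = 1.9000 / 1.8065 = 1.0518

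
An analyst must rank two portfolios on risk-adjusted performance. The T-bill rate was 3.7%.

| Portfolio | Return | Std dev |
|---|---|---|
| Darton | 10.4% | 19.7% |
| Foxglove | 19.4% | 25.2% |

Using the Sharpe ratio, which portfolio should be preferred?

Foxglove

Darton: Sharpe ratio = (10.4% − 3.7%) / 19.7% = 0.340
Foxglove: Sharpe ratio = (19.4% − 3.7%) / 25.2% = 0.623
Highest: Foxglove (0.623).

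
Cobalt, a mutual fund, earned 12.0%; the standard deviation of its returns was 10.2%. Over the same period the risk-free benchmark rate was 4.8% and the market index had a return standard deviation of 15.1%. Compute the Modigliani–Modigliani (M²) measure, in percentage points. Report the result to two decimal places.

Sharpe = (Rp − Rf) / σp = (12.0% − 4.8%) / 10.2% = 0.7059
M² = Rf + Sharpe × σm = 4.8% + 0.7059 × 15.1% = 15.4591%

15.46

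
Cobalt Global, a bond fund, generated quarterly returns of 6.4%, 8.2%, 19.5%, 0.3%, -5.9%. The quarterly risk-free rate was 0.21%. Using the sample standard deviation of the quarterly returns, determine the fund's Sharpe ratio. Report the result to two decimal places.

Mean return r̄ = 28.50 / 5 = 5.7000%
Sample std dev = √[360.9000 / 4] = 9.4987%
Sharpe = (r̄ − rf) / σ = (5.7000 − 0.21) / 9.4987 = 5.4900 / 9.4987 = 0.5780

0.58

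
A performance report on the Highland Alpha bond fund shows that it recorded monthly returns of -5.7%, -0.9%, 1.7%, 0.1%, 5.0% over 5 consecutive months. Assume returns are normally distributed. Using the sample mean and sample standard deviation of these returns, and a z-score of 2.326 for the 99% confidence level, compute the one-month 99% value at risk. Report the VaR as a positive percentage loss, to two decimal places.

9.06

Mean return r̄ = 0.20 / 5 = 0.0400%
Σ(r − r̄)² = 61.1920; sample σ = √(61.1920/4) = 3.9113%
VaR = −(r̄ − z·σ) = −(0.0400 − 2.326 × 3.9113) = −(-9.0577) = 9.0577%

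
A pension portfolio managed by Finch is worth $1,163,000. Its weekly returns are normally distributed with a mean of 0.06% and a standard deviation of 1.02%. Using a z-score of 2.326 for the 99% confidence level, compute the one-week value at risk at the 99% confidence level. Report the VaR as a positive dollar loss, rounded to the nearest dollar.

$26,895

Return at the 99% tail: μ − z·σ = 0.06% − 2.326 × 1.02% = 0.06 − 2.37252 = -2.31252%
VaR = −(-2.31252%) × $1,163,000 = 2.31252% × $1,163,000 = $26,895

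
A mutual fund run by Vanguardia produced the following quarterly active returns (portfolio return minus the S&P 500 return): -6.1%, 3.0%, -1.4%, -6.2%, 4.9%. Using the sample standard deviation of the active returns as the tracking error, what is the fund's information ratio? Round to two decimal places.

-0.23

μ = (-6.1 + 3 − 1.4 − 6.2 + 4.9) / 5 = -5.80 / 5 = -1.1600%
Sample σ = √[Σ(r − μ)² / 4] = √[103.8920 / 4] = √25.9730 = 5.0964%
IR = μ / tracking error = -1.1600 / 5.0964 = -0.2276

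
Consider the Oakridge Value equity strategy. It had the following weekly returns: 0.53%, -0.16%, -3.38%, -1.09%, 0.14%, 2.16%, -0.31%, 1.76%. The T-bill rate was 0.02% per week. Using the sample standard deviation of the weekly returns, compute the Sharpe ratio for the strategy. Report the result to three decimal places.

-0.037

Mean return r̄ = -0.350 / 8 = -0.0438%
Sample σ = √[Σ(r − r̄)² / 7] = √[20.7826 / 7] = √2.9689 = 1.7230%
Sharpe = (r̄ − rf) / σ = (-0.0438 − 0.02) / 1.7230 = -0.0638 / 1.7230 = -0.0370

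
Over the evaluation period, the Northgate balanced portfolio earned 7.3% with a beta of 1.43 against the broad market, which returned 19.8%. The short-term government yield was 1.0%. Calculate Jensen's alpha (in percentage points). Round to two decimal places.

-20.58

CAPM expected return = Rf + β(Rm − Rf) = 1.0% + 1.43 × (19.8% − 1.0%) = 1 + 1.43 × 18.80 = 27.8840%
Jensen's α = Rp − E[R] = 7.3% − 27.8840% = -20.5840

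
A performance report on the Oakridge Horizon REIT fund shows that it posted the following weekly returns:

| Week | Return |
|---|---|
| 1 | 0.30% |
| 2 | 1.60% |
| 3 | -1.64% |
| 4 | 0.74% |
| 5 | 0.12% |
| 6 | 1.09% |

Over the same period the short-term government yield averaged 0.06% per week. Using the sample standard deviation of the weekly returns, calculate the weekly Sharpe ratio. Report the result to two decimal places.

0.28

μ = (0.3 + 1.6 − 1.64 + 0.74 + 0.12 + 1.09) / 6 = 2.210 / 6 = 0.3683%
Σ(r − μ)² = (0.3 − 0.3683)² + (1.6 − 0.3683)² + … = 6.2757
sample σ = √(6.2757 / 5) = √1.2551 = 1.1203%
Sharpe = (μ − rf) / σ = (0.3683 − 0.06) / 1.1203 = 0.3083 / 1.1203 = 0.2752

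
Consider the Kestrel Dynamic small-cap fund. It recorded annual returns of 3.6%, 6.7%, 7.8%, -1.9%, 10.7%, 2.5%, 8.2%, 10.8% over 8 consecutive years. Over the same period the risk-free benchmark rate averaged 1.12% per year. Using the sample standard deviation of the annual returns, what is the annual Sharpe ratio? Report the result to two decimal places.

r̄ = (3.6 + 6.7 + 7.8 − 1.9 + 10.7 + 2.5 + 8.2 + 10.8) / 8 = 48.40 / 8 = 6.0500%
Sample σ = √[Σ(r − r̄)² / 7] = √[134.1000 / 7] = √19.1571 = 4.3769%
Sharpe = (r̄ − rf) / σ = (6.0500 − 1.12) / 4.3769 = 4.9300 / 4.3769 = 1.1264

1.13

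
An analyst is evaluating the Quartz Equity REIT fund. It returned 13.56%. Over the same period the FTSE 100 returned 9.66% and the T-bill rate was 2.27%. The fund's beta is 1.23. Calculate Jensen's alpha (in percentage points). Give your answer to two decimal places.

CAPM expected return = Rf + β(Rm − Rf) = 2.27% + 1.23 × (9.66% − 2.27%) = 2.27 + 1.23 × 7.39 = 11.3597%
Jensen's α = Rp − E[R] = 13.56% − 11.3597% = 2.2003

2.20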